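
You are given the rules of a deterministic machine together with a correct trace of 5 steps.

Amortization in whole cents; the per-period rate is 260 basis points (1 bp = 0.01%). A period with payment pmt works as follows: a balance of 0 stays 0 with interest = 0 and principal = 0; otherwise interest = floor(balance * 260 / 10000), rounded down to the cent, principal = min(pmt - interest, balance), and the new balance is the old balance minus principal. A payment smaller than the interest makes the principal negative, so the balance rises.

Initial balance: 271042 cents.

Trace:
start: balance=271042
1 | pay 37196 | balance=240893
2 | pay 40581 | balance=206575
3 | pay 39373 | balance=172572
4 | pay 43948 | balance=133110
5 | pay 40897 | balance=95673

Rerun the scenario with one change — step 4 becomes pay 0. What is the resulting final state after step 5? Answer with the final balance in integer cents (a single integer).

140764

(re-executing from step 4 with the substitution; state before step 4: balance=172572)
4 | pay 0 | balance=177058
5 | pay 40897 | balance=140764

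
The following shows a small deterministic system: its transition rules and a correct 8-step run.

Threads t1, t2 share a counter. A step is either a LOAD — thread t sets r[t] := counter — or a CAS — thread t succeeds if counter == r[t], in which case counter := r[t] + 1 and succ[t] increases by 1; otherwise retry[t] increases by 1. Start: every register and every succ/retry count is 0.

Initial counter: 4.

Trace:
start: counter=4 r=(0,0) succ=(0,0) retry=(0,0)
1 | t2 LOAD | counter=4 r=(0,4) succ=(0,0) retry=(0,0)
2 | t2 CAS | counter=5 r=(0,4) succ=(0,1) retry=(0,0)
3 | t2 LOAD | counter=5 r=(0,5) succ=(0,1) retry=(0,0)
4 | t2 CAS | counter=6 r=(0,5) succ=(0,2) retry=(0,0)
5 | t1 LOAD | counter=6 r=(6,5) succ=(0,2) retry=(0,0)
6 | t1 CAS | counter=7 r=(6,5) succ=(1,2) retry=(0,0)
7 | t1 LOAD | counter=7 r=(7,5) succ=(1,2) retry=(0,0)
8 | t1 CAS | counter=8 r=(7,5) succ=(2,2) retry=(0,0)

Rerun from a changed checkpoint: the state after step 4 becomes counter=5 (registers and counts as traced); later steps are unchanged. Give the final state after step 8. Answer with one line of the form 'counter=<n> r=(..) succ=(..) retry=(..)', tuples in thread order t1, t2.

state after step 4 := counter=5 r=(0,5) succ=(0,2) retry=(0,0)
5 | t1 LOAD | counter=5 r=(5,5) succ=(0,2) retry=(0,0)
6 | t1 CAS | counter=6 r=(5,5) succ=(1,2) retry=(0,0)
7 | t1 LOAD | counter=6 r=(6,5) succ=(1,2) retry=(0,0)
8 | t1 CAS | counter=7 r=(6,5) succ=(2,2) retry=(0,0)

counter=7 r=(6,5) succ=(2,2) retry=(0,0)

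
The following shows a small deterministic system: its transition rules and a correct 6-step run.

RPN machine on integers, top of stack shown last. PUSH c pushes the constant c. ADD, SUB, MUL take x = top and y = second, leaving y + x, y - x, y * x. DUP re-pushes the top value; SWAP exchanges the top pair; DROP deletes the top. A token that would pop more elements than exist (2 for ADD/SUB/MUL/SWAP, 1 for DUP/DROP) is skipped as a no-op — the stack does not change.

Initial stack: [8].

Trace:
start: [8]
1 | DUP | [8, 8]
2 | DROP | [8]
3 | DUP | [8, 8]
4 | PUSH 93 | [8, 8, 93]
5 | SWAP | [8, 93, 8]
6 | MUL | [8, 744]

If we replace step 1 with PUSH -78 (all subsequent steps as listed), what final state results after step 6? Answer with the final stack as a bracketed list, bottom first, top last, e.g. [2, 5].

[8, 744]

(re-executing from step 1 with the substitution; state before step 1: [8])
1 | PUSH -78 | [8, -78]
2 | DROP | [8]
3 | DUP | [8, 8]
4 | PUSH 93 | [8, 8, 93]
5 | SWAP | [8, 93, 8]
6 | MUL | [8, 744]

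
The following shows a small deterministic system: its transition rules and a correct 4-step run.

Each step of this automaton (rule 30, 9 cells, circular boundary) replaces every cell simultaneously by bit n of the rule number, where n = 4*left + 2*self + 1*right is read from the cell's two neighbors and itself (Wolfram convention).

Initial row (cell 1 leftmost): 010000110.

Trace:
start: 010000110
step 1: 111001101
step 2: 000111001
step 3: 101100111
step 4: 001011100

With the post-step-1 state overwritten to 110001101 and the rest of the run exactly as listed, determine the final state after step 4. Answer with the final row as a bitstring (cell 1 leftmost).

000010100

state after step 1 := 110001101
step 2: 001011001
step 3: 111010111
step 4: 000010100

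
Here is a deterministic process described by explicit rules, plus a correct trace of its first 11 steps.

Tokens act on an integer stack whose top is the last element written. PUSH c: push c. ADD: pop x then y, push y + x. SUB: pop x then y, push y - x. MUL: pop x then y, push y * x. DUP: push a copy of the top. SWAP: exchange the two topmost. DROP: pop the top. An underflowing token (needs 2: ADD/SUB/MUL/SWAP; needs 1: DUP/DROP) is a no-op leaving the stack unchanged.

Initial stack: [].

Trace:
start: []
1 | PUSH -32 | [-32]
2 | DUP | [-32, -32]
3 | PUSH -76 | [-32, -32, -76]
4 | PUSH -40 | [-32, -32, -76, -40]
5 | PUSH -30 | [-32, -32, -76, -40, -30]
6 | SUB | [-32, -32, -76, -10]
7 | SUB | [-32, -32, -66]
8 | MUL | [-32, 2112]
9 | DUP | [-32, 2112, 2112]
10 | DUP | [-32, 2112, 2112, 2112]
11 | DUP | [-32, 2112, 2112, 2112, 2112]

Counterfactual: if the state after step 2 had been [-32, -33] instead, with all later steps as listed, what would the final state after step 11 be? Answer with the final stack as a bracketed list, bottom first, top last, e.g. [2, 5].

state after step 2 := [-32, -33]
3 | PUSH -76 | [-32, -33, -76]
4 | PUSH -40 | [-32, -33, -76, -40]
5 | PUSH -30 | [-32, -33, -76, -40, -30]
6 | SUB | [-32, -33, -76, -10]
7 | SUB | [-32, -33, -66]
8 | MUL | [-32, 2178]
9 | DUP | [-32, 2178, 2178]
10 | DUP | [-32, 2178, 2178, 2178]
11 | DUP | [-32, 2178, 2178, 2178, 2178]

[-32, 2178, 2178, 2178, 2178]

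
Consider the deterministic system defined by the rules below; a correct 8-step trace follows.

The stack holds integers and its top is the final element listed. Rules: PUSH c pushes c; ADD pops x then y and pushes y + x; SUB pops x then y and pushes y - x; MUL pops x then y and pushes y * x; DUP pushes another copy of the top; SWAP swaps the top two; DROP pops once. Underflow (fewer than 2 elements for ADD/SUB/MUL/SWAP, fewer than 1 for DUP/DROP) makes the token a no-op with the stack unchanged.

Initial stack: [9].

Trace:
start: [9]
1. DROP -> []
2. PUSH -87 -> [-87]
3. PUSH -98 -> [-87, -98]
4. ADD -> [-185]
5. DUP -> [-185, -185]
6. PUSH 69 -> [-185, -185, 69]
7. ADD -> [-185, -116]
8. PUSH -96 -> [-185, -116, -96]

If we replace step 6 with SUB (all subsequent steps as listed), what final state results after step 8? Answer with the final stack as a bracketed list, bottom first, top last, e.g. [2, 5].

[0, -96]

(re-executing from step 6 with the substitution; state before step 6: [-185, -185])
6. SUB -> [0]
7. ADD -> [0]
8. PUSH -96 -> [0, -96]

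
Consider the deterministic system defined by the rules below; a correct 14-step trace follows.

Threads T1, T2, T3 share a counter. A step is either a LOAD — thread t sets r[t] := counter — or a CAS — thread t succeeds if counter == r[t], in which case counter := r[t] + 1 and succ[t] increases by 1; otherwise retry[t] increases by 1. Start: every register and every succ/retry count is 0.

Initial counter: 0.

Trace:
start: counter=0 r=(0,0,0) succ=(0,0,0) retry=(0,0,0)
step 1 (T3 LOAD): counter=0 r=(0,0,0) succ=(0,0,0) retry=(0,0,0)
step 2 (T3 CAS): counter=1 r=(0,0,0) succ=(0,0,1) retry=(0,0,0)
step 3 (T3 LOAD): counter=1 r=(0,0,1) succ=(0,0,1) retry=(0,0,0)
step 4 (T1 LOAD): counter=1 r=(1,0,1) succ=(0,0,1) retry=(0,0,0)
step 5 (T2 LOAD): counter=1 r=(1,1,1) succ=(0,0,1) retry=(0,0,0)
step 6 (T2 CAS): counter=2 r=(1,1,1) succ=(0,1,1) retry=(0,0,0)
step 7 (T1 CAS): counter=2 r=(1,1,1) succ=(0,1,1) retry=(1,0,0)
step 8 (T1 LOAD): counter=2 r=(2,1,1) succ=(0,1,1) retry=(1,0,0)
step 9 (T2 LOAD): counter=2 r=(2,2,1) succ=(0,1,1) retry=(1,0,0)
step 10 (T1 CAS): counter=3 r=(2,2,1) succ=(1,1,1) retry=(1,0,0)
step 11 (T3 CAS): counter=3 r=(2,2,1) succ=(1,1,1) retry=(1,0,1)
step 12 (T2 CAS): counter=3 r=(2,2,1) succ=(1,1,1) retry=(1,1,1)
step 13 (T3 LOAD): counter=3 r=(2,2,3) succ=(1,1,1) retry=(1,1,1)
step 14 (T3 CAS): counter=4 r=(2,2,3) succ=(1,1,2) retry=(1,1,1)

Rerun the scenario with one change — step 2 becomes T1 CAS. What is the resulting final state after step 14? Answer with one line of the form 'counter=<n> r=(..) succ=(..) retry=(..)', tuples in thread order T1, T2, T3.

counter=4 r=(2,2,3) succ=(2,1,1) retry=(1,1,1)

(re-executing from step 2 with the substitution; state before step 2: counter=0 r=(0,0,0) succ=(0,0,0) retry=(0,0,0))
step 2 (T1 CAS): counter=1 r=(0,0,0) succ=(1,0,0) retry=(0,0,0)
step 3 (T3 LOAD): counter=1 r=(0,0,1) succ=(1,0,0) retry=(0,0,0)
step 4 (T1 LOAD): counter=1 r=(1,0,1) succ=(1,0,0) retry=(0,0,0)
step 5 (T2 LOAD): counter=1 r=(1,1,1) succ=(1,0,0) retry=(0,0,0)
step 6 (T2 CAS): counter=2 r=(1,1,1) succ=(1,1,0) retry=(0,0,0)
step 7 (T1 CAS): counter=2 r=(1,1,1) succ=(1,1,0) retry=(1,0,0)
step 8 (T1 LOAD): counter=2 r=(2,1,1) succ=(1,1,0) retry=(1,0,0)
step 9 (T2 LOAD): counter=2 r=(2,2,1) succ=(1,1,0) retry=(1,0,0)
step 10 (T1 CAS): counter=3 r=(2,2,1) succ=(2,1,0) retry=(1,0,0)
step 11 (T3 CAS): counter=3 r=(2,2,1) succ=(2,1,0) retry=(1,0,1)
step 12 (T2 CAS): counter=3 r=(2,2,1) succ=(2,1,0) retry=(1,1,1)
step 13 (T3 LOAD): counter=3 r=(2,2,3) succ=(2,1,0) retry=(1,1,1)
step 14 (T3 CAS): counter=4 r=(2,2,3) succ=(2,1,1) retry=(1,1,1)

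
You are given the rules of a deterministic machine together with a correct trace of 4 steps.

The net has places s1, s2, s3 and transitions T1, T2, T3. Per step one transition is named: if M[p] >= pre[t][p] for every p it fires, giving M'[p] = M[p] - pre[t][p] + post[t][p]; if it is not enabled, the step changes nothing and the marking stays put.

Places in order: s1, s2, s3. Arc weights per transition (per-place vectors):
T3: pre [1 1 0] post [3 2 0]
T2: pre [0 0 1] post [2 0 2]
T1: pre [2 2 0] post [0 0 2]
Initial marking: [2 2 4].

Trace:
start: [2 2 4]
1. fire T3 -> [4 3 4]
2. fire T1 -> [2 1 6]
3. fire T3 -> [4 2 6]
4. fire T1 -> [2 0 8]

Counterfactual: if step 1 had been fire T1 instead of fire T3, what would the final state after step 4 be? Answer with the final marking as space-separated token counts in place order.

(re-executing from step 1 with the substitution; state before step 1: [2 2 4])
1. fire T1 -> [0 0 6]
2. fire T1 -> [0 0 6]
3. fire T3 -> [0 0 6]
4. fire T1 -> [0 0 6]

0 0 6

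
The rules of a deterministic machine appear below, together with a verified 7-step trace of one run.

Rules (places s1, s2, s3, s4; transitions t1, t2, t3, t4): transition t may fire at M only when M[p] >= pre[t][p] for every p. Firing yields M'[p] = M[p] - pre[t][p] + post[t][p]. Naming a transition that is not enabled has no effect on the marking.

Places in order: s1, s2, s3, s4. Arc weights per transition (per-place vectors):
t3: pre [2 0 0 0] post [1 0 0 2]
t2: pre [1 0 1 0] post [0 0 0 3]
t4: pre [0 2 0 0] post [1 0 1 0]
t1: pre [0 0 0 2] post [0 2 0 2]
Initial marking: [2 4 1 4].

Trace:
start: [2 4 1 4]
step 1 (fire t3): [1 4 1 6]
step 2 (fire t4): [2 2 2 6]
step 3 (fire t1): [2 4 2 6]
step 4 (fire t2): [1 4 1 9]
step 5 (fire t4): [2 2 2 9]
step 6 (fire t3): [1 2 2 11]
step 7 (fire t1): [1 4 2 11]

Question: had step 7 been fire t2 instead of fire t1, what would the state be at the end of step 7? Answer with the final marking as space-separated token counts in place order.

0 2 1 14

(re-executing from step 7 with the substitution; state before step 7: [1 2 2 11])
step 7 (fire t2): [0 2 1 14]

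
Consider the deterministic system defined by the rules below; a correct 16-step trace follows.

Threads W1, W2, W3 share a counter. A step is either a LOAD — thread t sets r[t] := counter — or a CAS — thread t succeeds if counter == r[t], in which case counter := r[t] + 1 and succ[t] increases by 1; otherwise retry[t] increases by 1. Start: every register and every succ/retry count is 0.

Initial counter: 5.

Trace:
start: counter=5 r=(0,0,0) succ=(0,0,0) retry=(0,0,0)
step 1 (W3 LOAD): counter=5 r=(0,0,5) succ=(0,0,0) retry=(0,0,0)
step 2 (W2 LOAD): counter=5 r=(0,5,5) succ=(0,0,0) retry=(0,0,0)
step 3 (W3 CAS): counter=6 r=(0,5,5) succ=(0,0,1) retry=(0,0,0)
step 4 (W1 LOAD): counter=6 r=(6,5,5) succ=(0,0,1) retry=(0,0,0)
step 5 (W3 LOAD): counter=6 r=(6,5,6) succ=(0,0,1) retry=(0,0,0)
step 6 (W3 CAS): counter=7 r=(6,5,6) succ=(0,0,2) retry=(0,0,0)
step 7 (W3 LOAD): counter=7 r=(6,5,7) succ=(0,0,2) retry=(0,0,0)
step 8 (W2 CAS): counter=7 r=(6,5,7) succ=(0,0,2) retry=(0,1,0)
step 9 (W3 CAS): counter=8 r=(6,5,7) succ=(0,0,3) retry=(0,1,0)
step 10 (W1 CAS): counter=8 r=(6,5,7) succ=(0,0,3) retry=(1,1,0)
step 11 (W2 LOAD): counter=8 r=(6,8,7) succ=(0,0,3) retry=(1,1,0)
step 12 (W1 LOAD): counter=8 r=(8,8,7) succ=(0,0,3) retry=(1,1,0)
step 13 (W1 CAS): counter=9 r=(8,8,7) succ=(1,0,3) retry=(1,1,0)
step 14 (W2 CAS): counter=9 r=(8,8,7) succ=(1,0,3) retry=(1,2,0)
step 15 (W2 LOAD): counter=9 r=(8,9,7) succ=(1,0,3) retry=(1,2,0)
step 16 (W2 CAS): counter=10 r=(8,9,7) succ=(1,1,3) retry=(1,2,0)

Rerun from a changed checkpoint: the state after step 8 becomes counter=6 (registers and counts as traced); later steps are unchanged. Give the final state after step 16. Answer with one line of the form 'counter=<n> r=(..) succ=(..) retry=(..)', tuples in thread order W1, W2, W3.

counter=9 r=(7,8,7) succ=(2,1,2) retry=(0,2,1)

state after step 8 := counter=6 r=(6,5,7) succ=(0,0,2) retry=(0,1,0)
step 9 (W3 CAS): counter=6 r=(6,5,7) succ=(0,0,2) retry=(0,1,1)
step 10 (W1 CAS): counter=7 r=(6,5,7) succ=(1,0,2) retry=(0,1,1)
step 11 (W2 LOAD): counter=7 r=(6,7,7) succ=(1,0,2) retry=(0,1,1)
step 12 (W1 LOAD): counter=7 r=(7,7,7) succ=(1,0,2) retry=(0,1,1)
step 13 (W1 CAS): counter=8 r=(7,7,7) succ=(2,0,2) retry=(0,1,1)
step 14 (W2 CAS): counter=8 r=(7,7,7) succ=(2,0,2) retry=(0,2,1)
step 15 (W2 LOAD): counter=8 r=(7,8,7) succ=(2,0,2) retry=(0,2,1)
step 16 (W2 CAS): counter=9 r=(7,8,7) succ=(2,1,2) retry=(0,2,1)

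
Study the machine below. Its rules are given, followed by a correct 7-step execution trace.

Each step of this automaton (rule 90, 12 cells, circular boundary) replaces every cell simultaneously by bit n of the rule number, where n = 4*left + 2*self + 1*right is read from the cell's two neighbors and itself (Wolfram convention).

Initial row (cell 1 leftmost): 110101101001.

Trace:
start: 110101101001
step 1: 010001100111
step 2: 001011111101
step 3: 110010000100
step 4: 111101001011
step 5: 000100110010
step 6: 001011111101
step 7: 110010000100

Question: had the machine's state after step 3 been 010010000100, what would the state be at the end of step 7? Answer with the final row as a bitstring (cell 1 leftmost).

state after step 3 := 010010000100
step 4: 101101001010
step 5: 001100110000
step 6: 011111111000
step 7: 110000001100

110000001100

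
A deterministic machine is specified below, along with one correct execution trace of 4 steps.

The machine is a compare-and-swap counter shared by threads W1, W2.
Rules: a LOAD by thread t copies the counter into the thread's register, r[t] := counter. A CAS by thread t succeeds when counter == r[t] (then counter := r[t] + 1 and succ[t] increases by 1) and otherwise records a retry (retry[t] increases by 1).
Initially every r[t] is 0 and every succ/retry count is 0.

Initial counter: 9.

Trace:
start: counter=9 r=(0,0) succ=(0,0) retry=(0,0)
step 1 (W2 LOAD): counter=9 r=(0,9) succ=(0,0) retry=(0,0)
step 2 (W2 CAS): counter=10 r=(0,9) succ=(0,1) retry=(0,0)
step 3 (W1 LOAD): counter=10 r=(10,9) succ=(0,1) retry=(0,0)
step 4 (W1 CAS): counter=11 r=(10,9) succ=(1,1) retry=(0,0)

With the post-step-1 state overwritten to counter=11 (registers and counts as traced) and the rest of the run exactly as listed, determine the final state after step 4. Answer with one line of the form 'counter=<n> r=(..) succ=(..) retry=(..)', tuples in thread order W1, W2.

counter=12 r=(11,9) succ=(1,0) retry=(0,1)

state after step 1 := counter=11 r=(0,9) succ=(0,0) retry=(0,0)
step 2 (W2 CAS): counter=11 r=(0,9) succ=(0,0) retry=(0,1)
step 3 (W1 LOAD): counter=11 r=(11,9) succ=(0,0) retry=(0,1)
step 4 (W1 CAS): counter=12 r=(11,9) succ=(1,0) retry=(0,1)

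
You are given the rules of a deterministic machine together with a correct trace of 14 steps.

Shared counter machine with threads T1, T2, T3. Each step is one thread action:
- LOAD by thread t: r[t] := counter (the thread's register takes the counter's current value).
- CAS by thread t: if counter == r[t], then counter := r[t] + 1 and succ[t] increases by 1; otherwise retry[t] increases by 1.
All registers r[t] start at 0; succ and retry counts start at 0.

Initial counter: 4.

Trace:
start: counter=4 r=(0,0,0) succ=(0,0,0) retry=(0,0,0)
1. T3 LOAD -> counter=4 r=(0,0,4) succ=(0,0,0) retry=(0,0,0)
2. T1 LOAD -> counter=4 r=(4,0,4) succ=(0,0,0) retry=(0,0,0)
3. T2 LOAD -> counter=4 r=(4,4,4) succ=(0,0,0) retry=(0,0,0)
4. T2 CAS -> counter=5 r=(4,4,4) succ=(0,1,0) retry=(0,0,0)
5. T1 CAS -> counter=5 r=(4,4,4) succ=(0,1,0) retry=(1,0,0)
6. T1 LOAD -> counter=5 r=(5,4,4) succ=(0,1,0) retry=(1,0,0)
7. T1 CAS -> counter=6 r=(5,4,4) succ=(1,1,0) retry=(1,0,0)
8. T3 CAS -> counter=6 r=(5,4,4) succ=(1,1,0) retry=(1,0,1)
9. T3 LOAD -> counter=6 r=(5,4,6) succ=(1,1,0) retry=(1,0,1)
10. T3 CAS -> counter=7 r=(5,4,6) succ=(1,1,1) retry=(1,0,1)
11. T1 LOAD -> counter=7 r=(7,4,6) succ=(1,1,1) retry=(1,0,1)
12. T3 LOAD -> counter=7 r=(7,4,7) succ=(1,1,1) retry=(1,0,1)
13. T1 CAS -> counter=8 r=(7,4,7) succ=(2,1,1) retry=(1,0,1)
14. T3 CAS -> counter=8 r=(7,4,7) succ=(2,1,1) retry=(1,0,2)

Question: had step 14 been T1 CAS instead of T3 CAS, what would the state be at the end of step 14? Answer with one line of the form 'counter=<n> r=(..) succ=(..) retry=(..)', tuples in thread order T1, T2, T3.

counter=8 r=(7,4,7) succ=(2,1,1) retry=(2,0,1)

(re-executing from step 14 with the substitution; state before step 14: counter=8 r=(7,4,7) succ=(2,1,1) retry=(1,0,1))
14. T1 CAS -> counter=8 r=(7,4,7) succ=(2,1,1) retry=(2,0,1)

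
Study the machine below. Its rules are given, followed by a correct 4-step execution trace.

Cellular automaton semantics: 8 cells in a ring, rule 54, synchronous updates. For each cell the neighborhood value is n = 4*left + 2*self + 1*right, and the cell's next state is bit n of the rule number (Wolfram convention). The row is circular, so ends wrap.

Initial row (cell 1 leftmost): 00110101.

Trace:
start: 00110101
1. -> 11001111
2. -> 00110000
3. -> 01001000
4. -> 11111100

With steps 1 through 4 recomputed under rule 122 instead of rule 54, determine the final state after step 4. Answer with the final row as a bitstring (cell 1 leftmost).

(re-executing steps 1..4 under rule 122; state before step 1: 00110101)
1. -> 11111010
2. -> 10001101
3. -> 11011111
4. -> 01110000

01110000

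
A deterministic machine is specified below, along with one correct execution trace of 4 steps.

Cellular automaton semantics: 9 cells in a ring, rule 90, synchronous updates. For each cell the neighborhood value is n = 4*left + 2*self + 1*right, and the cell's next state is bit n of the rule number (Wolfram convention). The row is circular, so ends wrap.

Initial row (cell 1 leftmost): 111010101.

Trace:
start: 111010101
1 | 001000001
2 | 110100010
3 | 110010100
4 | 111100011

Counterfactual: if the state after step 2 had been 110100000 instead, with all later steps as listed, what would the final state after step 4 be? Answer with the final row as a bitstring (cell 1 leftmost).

state after step 2 := 110100000
3 | 110010001
4 | 011101011

011101011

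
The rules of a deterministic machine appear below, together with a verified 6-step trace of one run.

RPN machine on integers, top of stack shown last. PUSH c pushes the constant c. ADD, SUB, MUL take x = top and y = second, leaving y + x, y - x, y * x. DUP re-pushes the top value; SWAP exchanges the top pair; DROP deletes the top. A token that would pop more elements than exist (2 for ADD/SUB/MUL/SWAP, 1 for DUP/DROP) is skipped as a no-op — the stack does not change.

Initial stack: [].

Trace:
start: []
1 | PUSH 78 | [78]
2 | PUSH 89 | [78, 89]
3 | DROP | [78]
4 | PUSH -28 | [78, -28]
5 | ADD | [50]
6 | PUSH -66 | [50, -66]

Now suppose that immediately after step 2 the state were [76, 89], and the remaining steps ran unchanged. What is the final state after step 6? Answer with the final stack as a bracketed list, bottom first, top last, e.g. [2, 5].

[48, -66]

state after step 2 := [76, 89]
3 | DROP | [76]
4 | PUSH -28 | [76, -28]
5 | ADD | [48]
6 | PUSH -66 | [48, -66]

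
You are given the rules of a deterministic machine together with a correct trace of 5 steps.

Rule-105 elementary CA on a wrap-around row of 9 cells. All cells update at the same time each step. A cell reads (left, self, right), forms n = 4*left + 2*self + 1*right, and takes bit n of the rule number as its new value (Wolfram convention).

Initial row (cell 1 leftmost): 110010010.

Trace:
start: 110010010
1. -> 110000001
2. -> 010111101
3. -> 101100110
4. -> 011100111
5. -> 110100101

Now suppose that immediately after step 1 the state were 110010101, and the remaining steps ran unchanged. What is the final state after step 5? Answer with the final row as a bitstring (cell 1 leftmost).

001110000

state after step 1 := 110010101
2. -> 010001011
3. -> 100100111
4. -> 100000100
5. -> 001110000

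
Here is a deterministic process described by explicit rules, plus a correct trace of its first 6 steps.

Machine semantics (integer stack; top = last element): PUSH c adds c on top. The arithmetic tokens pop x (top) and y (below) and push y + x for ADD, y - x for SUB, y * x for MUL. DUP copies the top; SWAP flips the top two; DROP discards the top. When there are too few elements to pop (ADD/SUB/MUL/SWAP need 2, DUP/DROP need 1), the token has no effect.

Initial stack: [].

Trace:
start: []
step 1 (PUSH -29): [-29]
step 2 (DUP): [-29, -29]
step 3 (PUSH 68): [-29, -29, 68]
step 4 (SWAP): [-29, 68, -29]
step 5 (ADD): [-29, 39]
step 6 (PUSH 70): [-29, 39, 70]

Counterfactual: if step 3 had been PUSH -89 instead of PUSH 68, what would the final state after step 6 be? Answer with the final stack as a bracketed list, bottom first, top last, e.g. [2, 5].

[-29, -118, 70]

(re-executing from step 3 with the substitution; state before step 3: [-29, -29])
step 3 (PUSH -89): [-29, -29, -89]
step 4 (SWAP): [-29, -89, -29]
step 5 (ADD): [-29, -118]
step 6 (PUSH 70): [-29, -118, 70]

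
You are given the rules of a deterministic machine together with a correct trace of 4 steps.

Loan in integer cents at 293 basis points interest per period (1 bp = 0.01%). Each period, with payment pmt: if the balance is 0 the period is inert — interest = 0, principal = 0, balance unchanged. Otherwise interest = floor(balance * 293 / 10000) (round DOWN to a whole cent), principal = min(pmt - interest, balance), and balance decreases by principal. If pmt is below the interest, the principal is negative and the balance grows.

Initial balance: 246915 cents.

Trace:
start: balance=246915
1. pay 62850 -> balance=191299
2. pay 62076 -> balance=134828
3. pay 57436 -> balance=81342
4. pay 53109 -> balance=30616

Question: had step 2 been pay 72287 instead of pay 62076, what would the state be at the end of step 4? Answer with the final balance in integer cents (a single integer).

(re-executing from step 2 with the substitution; state before step 2: balance=191299)
2. pay 72287 -> balance=124617
3. pay 57436 -> balance=70832
4. pay 53109 -> balance=19798

19798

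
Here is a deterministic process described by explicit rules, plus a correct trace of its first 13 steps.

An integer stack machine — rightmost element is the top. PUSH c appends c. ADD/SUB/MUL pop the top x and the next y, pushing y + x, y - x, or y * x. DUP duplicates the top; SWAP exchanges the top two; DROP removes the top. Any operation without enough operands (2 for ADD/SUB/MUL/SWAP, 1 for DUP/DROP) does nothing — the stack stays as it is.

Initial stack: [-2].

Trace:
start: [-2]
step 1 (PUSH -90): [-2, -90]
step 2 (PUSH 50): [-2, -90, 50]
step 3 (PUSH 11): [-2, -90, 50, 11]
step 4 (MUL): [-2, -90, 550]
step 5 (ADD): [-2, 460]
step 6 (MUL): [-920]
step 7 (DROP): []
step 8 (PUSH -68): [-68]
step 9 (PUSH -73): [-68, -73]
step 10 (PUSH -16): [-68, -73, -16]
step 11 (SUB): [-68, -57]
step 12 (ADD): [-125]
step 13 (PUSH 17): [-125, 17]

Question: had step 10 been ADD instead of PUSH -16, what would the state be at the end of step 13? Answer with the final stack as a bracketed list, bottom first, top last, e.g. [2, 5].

(re-executing from step 10 with the substitution; state before step 10: [-68, -73])
step 10 (ADD): [-141]
step 11 (SUB): [-141]
step 12 (ADD): [-141]
step 13 (PUSH 17): [-141, 17]

[-141, 17]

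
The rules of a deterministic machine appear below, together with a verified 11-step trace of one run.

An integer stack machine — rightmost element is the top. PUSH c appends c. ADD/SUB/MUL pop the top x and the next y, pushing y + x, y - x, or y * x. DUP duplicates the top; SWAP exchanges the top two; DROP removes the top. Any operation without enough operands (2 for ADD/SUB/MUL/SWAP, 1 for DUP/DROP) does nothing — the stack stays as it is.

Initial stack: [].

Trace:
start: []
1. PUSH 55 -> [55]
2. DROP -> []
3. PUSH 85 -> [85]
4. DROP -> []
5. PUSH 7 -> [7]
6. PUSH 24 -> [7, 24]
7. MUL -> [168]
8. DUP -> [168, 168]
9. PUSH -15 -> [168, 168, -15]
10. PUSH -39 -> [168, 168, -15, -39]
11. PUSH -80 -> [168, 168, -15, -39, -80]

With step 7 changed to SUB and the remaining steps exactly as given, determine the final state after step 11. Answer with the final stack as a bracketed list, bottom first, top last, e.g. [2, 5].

(re-executing from step 7 with the substitution; state before step 7: [7, 24])
7. SUB -> [-17]
8. DUP -> [-17, -17]
9. PUSH -15 -> [-17, -17, -15]
10. PUSH -39 -> [-17, -17, -15, -39]
11. PUSH -80 -> [-17, -17, -15, -39, -80]

[-17, -17, -15, -39, -80]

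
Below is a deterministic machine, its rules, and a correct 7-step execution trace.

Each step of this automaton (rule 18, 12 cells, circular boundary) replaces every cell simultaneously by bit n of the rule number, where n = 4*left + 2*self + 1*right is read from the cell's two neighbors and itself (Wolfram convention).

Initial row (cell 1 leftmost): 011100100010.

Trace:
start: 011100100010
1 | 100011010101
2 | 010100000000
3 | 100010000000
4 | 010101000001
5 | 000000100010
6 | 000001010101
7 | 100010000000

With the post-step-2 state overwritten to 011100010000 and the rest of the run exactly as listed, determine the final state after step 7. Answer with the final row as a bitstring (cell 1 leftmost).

001000000010

state after step 2 := 011100010000
3 | 100010101000
4 | 010100000101
5 | 000010001000
6 | 000101010100
7 | 001000000010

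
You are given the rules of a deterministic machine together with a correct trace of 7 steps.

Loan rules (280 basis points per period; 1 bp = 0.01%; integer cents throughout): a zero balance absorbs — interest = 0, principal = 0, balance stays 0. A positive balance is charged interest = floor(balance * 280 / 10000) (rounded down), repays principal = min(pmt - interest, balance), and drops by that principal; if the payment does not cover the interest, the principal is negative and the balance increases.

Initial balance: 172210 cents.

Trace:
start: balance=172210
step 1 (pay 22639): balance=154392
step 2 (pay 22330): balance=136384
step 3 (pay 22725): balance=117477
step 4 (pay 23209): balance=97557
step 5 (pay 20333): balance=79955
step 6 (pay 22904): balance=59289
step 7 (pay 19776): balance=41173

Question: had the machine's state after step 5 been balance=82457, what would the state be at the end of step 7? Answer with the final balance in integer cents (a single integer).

43817

state after step 5 := balance=82457
step 6 (pay 22904): balance=61861
step 7 (pay 19776): balance=43817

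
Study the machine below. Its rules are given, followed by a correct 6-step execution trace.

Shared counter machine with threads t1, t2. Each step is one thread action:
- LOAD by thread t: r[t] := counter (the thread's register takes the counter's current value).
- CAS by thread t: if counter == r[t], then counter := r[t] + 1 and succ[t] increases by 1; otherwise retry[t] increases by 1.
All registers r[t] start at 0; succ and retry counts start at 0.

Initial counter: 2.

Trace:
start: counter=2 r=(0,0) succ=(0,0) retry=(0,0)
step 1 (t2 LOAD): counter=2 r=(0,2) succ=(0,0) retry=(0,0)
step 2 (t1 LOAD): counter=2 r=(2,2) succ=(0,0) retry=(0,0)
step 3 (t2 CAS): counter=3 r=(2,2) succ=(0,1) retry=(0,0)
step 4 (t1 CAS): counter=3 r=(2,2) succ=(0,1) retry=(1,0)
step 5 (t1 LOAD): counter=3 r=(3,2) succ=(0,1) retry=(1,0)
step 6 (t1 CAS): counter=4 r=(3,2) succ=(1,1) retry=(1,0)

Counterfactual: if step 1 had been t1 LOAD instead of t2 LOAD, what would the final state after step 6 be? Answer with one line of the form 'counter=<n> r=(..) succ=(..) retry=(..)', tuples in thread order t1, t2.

counter=4 r=(3,0) succ=(2,0) retry=(0,1)

(re-executing from step 1 with the substitution; state before step 1: counter=2 r=(0,0) succ=(0,0) retry=(0,0))
step 1 (t1 LOAD): counter=2 r=(2,0) succ=(0,0) retry=(0,0)
step 2 (t1 LOAD): counter=2 r=(2,0) succ=(0,0) retry=(0,0)
step 3 (t2 CAS): counter=2 r=(2,0) succ=(0,0) retry=(0,1)
step 4 (t1 CAS): counter=3 r=(2,0) succ=(1,0) retry=(0,1)
step 5 (t1 LOAD): counter=3 r=(3,0) succ=(1,0) retry=(0,1)
step 6 (t1 CAS): counter=4 r=(3,0) succ=(2,0) retry=(0,1)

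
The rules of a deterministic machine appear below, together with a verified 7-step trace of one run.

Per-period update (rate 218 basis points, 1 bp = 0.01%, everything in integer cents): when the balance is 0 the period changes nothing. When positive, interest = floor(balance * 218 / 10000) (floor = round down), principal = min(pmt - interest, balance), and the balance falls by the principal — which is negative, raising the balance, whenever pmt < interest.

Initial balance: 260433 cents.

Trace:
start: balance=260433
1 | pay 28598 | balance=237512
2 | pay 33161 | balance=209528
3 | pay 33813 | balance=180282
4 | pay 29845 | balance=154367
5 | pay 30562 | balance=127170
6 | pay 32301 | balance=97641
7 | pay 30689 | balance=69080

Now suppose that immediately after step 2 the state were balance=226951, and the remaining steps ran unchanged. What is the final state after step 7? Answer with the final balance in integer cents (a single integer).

88486

state after step 2 := balance=226951
3 | pay 33813 | balance=198085
4 | pay 29845 | balance=172558
5 | pay 30562 | balance=145757
6 | pay 32301 | balance=116633
7 | pay 30689 | balance=88486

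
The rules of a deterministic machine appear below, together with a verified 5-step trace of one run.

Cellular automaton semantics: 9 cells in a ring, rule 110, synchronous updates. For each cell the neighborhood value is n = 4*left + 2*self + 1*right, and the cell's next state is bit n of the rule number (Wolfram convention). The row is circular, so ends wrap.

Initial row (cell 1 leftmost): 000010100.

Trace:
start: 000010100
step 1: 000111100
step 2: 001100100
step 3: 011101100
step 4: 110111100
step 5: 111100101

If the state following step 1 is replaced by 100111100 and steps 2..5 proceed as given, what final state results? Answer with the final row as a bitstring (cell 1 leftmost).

001101000

state after step 1 := 100111100
step 2: 101100101
step 3: 111101111
step 4: 000111000
step 5: 001101000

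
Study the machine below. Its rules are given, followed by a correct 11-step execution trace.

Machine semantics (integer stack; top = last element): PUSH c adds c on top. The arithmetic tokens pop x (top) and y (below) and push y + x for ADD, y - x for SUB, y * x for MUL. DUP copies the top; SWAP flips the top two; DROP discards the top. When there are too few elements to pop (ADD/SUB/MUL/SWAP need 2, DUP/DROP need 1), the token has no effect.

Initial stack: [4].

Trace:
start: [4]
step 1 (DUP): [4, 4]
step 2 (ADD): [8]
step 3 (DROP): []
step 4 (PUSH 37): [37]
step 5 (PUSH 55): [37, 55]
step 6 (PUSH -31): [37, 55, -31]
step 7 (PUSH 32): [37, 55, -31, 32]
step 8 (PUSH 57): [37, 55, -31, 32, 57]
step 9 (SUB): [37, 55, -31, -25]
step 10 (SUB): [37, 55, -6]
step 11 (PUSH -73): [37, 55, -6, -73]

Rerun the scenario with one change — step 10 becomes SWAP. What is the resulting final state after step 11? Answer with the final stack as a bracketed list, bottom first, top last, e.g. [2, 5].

(re-executing from step 10 with the substitution; state before step 10: [37, 55, -31, -25])
step 10 (SWAP): [37, 55, -25, -31]
step 11 (PUSH -73): [37, 55, -25, -31, -73]

[37, 55, -25, -31, -73]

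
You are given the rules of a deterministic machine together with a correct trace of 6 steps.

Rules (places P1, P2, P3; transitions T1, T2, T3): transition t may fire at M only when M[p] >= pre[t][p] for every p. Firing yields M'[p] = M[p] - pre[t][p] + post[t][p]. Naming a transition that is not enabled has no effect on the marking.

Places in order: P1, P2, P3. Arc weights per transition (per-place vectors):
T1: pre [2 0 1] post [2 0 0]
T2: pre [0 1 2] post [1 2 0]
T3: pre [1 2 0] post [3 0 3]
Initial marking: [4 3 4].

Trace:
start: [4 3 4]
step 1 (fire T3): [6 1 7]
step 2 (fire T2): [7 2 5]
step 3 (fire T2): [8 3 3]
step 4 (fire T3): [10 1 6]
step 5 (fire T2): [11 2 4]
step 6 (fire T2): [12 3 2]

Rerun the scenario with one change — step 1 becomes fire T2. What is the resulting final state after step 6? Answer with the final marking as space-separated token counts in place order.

9 4 1

(re-executing from step 1 with the substitution; state before step 1: [4 3 4])
step 1 (fire T2): [5 4 2]
step 2 (fire T2): [6 5 0]
step 3 (fire T2): [6 5 0]
step 4 (fire T3): [8 3 3]
step 5 (fire T2): [9 4 1]
step 6 (fire T2): [9 4 1]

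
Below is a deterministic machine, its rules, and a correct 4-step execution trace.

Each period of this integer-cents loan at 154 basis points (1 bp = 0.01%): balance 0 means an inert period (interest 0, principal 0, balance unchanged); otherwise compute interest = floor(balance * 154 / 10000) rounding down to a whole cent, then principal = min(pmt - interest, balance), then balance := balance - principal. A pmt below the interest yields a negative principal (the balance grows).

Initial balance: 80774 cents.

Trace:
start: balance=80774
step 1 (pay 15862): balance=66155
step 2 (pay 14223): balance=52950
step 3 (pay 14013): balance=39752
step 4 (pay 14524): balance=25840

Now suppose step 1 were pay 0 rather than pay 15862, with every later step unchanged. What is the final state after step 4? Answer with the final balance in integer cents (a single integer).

(re-executing from step 1 with the substitution; state before step 1: balance=80774)
step 1 (pay 0): balance=82017
step 2 (pay 14223): balance=69057
step 3 (pay 14013): balance=56107
step 4 (pay 14524): balance=42447

42447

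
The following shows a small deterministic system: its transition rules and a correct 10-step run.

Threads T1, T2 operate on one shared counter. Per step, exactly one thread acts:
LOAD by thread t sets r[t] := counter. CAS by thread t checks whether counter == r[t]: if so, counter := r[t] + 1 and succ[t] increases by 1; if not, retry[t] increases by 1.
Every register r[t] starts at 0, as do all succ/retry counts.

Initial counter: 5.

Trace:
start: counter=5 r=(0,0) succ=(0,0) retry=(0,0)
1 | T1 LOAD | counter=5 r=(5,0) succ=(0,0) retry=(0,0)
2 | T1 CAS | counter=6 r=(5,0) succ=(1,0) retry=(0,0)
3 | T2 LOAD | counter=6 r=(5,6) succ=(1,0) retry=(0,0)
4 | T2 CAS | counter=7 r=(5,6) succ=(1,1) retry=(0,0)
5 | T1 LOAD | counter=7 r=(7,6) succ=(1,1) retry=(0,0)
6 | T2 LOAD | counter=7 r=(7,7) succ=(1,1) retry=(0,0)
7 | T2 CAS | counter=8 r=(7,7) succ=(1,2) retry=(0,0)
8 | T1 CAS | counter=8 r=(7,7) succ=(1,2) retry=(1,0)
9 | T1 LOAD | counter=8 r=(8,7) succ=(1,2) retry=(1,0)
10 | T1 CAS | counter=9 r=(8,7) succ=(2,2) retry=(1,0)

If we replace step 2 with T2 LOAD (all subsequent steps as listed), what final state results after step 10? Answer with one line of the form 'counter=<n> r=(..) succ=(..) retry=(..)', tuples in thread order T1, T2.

(re-executing from step 2 with the substitution; state before step 2: counter=5 r=(5,0) succ=(0,0) retry=(0,0))
2 | T2 LOAD | counter=5 r=(5,5) succ=(0,0) retry=(0,0)
3 | T2 LOAD | counter=5 r=(5,5) succ=(0,0) retry=(0,0)
4 | T2 CAS | counter=6 r=(5,5) succ=(0,1) retry=(0,0)
5 | T1 LOAD | counter=6 r=(6,5) succ=(0,1) retry=(0,0)
6 | T2 LOAD | counter=6 r=(6,6) succ=(0,1) retry=(0,0)
7 | T2 CAS | counter=7 r=(6,6) succ=(0,2) retry=(0,0)
8 | T1 CAS | counter=7 r=(6,6) succ=(0,2) retry=(1,0)
9 | T1 LOAD | counter=7 r=(7,6) succ=(0,2) retry=(1,0)
10 | T1 CAS | counter=8 r=(7,6) succ=(1,2) retry=(1,0)

counter=8 r=(7,6) succ=(1,2) retry=(1,0)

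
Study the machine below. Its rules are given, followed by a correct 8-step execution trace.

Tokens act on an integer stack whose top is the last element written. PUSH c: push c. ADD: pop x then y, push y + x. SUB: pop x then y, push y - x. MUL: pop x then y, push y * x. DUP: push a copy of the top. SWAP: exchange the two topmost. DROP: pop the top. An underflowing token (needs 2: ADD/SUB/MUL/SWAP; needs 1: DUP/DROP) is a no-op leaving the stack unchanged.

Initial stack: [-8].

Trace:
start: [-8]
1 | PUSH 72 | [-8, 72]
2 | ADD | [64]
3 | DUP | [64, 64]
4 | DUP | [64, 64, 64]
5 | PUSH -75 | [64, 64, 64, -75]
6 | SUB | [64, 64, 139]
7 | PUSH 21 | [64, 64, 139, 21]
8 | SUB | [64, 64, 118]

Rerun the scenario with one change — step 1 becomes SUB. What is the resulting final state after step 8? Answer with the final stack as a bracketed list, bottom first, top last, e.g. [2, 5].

[-8, -8, 46]

(re-executing from step 1 with the substitution; state before step 1: [-8])
1 | SUB | [-8]
2 | ADD | [-8]
3 | DUP | [-8, -8]
4 | DUP | [-8, -8, -8]
5 | PUSH -75 | [-8, -8, -8, -75]
6 | SUB | [-8, -8, 67]
7 | PUSH 21 | [-8, -8, 67, 21]
8 | SUB | [-8, -8, 46]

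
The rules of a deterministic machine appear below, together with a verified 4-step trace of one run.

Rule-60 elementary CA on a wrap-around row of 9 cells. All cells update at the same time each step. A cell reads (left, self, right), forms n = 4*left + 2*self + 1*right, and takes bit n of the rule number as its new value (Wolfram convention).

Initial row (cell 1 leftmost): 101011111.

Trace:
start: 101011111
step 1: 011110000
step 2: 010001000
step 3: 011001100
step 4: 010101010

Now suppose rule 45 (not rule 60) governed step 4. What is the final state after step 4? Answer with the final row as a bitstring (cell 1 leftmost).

010001001

(re-executing step 4 under rule 45; state before step 4: 011001100)
step 4: 010001001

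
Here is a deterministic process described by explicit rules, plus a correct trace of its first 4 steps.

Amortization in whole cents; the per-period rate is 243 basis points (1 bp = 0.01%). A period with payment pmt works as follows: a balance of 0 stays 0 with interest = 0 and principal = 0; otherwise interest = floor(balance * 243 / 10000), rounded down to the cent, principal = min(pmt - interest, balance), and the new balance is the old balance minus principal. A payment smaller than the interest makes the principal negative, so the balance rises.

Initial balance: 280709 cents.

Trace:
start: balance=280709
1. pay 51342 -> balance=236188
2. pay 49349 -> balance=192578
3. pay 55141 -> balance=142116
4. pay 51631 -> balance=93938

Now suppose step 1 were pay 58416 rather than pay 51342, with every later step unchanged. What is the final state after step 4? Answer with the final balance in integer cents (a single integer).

(re-executing from step 1 with the substitution; state before step 1: balance=280709)
1. pay 58416 -> balance=229114
2. pay 49349 -> balance=185332
3. pay 55141 -> balance=134694
4. pay 51631 -> balance=86336

86336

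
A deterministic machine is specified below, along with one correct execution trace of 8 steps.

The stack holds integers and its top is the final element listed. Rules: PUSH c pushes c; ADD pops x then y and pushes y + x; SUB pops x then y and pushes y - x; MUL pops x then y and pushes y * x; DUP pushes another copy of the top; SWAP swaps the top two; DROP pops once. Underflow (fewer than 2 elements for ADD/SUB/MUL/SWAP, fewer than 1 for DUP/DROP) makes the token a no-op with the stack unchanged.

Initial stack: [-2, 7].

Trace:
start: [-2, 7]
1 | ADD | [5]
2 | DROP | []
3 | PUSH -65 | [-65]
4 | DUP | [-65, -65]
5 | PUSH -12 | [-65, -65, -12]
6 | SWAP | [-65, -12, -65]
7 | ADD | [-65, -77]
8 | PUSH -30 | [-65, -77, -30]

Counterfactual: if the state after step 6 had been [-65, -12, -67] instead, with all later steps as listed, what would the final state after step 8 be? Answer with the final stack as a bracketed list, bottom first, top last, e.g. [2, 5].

state after step 6 := [-65, -12, -67]
7 | ADD | [-65, -79]
8 | PUSH -30 | [-65, -79, -30]

[-65, -79, -30]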